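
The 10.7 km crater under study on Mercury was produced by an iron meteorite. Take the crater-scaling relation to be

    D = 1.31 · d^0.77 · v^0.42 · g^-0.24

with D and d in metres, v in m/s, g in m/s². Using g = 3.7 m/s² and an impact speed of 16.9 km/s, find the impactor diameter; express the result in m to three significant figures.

d ≈ 895 m

Rearranging for d: d = [D / (1.31 · 16900^0.42 · 3.7^-0.24)]^(1/0.77).
D = 10700 m.
16900^0.42 = 59.66
3.7^-0.24 = 0.7305
Denominator = 1.31 × 59.66 × 0.7305 = 57.09
D / 57.09 = 10700 / 57.09 = 187.4
d = 187.4^(1/0.77) = 187.4^1.2987 = 894.6 m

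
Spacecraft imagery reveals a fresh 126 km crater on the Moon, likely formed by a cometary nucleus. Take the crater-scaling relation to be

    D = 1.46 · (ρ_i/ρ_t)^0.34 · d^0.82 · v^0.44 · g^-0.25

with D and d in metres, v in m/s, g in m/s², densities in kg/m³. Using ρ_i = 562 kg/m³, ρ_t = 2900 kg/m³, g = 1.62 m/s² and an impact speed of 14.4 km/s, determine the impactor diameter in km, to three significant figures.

Rearranging for d: d = [D / (1.46 · (562/2900)^0.34 · 14400^0.44 · 1.62^-0.25)]^(1/0.82).
D = 126000 m.
(562/2900)^0.34 = 0.5724
14400^0.44 = 67.56
1.62^-0.25 = 0.8864
Denominator = 1.46 × 0.5724 × 67.56 × 0.8864 = 50.05
D / 50.05 = 126000 / 50.05 = 2517
d = 2517^(1/0.82) = 2517^1.2195 = 14040 m

d ≈ 14.0 km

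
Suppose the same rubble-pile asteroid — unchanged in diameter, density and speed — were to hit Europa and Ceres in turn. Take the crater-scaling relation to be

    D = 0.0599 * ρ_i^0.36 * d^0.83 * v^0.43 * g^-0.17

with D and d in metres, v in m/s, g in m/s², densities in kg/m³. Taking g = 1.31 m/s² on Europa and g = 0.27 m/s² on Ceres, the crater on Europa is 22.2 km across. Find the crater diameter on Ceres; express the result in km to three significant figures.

D ≈ 29.0 km

All impactor-dependent factors cancel in the ratio, leaving D_Ceres/D_Europa = (g_Ceres/g_Europa)^-0.17.
(0.27/1.31)^-0.17 = 0.2061^-0.17 = 1.308
D_Ceres = 1.308 × 22.2 km = 29.0 km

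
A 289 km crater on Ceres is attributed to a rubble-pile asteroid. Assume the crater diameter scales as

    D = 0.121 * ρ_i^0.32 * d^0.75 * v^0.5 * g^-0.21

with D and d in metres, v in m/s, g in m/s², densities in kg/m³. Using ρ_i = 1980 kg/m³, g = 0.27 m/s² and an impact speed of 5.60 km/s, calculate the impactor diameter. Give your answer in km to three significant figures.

d ≈ 27.5 km

Rearranging for d: d = [D / (0.121 · 1980^0.32 · 5600^0.5 · 0.27^-0.21)]^(1/0.75).
D = 289000 m.
1980^0.32 = 11.35
5600^0.5 = 74.83
0.27^-0.21 = 1.316
Denominator = 0.121 × 11.35 × 74.83 × 1.316 = 135.2
D / 135.2 = 289000 / 135.2 = 2138
d = 2138^(1/0.75) = 2138^1.3333 = 27536 m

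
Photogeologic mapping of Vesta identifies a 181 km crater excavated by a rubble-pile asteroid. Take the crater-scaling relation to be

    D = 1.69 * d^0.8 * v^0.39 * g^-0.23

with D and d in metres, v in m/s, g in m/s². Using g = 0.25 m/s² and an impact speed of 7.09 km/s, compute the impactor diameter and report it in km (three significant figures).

Rearranging for d: d = [D / (1.69 · 7090^0.39 · 0.25^-0.23)]^(1/0.8).
D = 181000 m.
7090^0.39 = 31.75
0.25^-0.23 = 1.376
Denominator = 1.69 × 31.75 × 1.376 = 73.83
D / 73.83 = 181000 / 73.83 = 2452
d = 2452^(1/0.8) = 2452^1.25 = 17254 m

d ≈ 17.3 km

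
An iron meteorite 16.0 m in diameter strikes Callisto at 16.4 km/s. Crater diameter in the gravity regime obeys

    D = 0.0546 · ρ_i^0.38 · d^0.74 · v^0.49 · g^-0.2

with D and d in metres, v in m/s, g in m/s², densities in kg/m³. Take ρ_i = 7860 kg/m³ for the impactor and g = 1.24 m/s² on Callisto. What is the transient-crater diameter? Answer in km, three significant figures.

In SI units: v = 16400 m/s.
ρ_i^0.38 = 7860^0.38 = 30.22
d^0.74 = 16^0.74 = 7.781
v^0.49 = 16400^0.49 = 116.2
g^-0.2 = 1.24^-0.2 = 0.9579
D = 0.0546 × 30.22 × 7.781 × 116.2 × 0.9579 = 1429 m
   = 1.429 km

D ≈ 1.43 km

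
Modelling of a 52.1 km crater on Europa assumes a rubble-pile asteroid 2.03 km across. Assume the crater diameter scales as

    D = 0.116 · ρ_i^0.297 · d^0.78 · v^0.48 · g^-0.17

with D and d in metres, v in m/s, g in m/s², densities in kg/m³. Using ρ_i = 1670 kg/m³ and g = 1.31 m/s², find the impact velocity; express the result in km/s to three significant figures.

Rearranging for v: v = [D / (0.116 · 1670^0.297 · 2030^0.78 · 1.31^-0.17)]^(1/0.48).
D = 52100 m.
1670^0.297 = 9.060
2030^0.78 = 380.1
1.31^-0.17 = 0.9551
Denominator = 0.116 × 9.060 × 380.1 × 0.9551 = 381.5
D / 381.5 = 52100 / 381.5 = 136.6
v = 136.6^(1/0.48) = 136.6^2.0833 = 28105 m/s

v ≈ 28.1 km/s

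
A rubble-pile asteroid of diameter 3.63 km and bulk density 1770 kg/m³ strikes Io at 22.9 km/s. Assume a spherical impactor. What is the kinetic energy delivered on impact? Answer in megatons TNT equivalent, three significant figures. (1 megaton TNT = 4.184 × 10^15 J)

d = 3630 m; v = 22900 m/s.
Mass m = (π/6) ρ d³ = (π/6) × 1770 × (3630)³ = 4.433 × 10^13 kg
E = ½ m v² = 0.5 × 4.433 × 10^13 × (22900)² = 1.162 × 10^22 J
   = 1.162 × 10^22 / 4.184×10^15 = 2.777 × 10^6 Mt

E ≈ 2.78 × 10^6 Mt TNT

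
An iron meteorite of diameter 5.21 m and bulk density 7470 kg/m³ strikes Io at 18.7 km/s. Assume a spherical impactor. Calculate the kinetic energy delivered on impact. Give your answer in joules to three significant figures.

v = 18700 m/s.
Mass m = (π/6) ρ d³ = (π/6) × 7470 × (5.21)³ = 5.531 × 10^5 kg
E = ½ m v² = 0.5 × 5.531 × 10^5 × (18700)² = 9.671 × 10^13 J

E ≈ 9.67 × 10^13 J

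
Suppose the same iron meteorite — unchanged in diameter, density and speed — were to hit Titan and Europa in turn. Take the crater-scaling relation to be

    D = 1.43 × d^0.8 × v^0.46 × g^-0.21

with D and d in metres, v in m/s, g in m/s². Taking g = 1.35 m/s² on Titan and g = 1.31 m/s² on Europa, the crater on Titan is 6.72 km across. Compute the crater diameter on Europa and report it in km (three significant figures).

All impactor-dependent factors cancel in the ratio, leaving D_Europa/D_Titan = (g_Europa/g_Titan)^-0.21.
(1.31/1.35)^-0.21 = 0.9704^-0.21 = 1.006
D_Europa = 1.006 × 6.72 km = 6.76 km

D ≈ 6.76 km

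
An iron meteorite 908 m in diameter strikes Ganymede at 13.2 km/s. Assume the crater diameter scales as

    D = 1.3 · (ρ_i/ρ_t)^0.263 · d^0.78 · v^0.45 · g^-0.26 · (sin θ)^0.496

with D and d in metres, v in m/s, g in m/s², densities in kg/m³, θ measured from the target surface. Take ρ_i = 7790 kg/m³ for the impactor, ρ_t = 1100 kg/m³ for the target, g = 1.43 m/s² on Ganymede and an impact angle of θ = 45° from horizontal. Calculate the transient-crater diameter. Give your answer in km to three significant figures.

In SI units: v = 13200 m/s.
(ρ_i/ρ_t)^0.263 = (7790/1100)^0.263 = 1.673
d^0.78 = 908^0.78 = 202.9
v^0.45 = 13200^0.45 = 71.49
g^-0.26 = 1.43^-0.26 = 0.9112
(sin 45°)^0.496 = 0.7071^0.496 = 0.8421
D = 1.3 × 1.673 × 202.9 × 71.49 × 0.9112 × 0.8421 = 24207 m
   = 24.21 km

D ≈ 24.2 km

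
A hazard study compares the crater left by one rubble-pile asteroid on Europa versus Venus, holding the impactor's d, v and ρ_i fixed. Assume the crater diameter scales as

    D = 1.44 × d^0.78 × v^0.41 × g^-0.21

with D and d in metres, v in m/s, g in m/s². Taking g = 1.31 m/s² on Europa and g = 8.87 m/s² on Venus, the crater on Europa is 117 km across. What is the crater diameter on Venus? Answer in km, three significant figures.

D ≈ 78.3 km

All impactor-dependent factors cancel in the ratio, leaving D_Venus/D_Europa = (g_Venus/g_Europa)^-0.21.
(8.87/1.31)^-0.21 = 6.771^-0.21 = 0.6692
D_Venus = 0.6692 × 117 km = 78.3 km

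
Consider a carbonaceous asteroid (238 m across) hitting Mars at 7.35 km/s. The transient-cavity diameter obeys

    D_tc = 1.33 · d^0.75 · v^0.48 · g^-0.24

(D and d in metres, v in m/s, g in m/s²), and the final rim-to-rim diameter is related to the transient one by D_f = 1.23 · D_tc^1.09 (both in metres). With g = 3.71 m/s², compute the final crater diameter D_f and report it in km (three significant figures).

D_f ≈ 11.0 km

v = 7350 m/s.
d^0.75 = 238^0.75 = 60.59
v^0.48 = 7350^0.48 = 71.75
g^-0.24 = 3.71^-0.24 = 0.7300
D_tc = 1.33 × 60.59 × 71.75 × 0.7300 = 4221 m
D_f = 1.23 × (4221)^1.09 = 11005 m
     = 11.01 km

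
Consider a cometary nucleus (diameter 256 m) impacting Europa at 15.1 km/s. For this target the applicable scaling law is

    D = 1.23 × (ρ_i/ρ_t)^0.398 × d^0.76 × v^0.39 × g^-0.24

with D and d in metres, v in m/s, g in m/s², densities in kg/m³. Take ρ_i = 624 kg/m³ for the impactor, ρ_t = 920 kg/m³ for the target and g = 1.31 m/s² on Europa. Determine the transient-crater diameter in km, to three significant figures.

D ≈ 2.85 km

In SI units: v = 15100 m/s.
(ρ_i/ρ_t)^0.398 = (624/920)^0.398 = 0.8568
d^0.76 = 256^0.76 = 67.65
v^0.39 = 15100^0.39 = 42.64
g^-0.24 = 1.31^-0.24 = 0.9372
D = 1.23 × 0.8568 × 67.65 × 42.64 × 0.9372 = 2849 m
   = 2.849 km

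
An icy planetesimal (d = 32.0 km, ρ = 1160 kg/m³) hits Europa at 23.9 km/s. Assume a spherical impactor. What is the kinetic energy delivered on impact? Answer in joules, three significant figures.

E ≈ 5.68 × 10^24 J

d = 32000 m; v = 23900 m/s.
Mass m = (π/6) ρ d³ = (π/6) × 1160 × (32000)³ = 1.990 × 10^16 kg
E = ½ m v² = 0.5 × 1.990 × 10^16 × (23900)² = 5.684 × 10^24 J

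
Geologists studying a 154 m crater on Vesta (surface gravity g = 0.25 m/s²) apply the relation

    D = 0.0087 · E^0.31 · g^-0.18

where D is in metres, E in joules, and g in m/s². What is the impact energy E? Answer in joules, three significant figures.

Rearranging: E = [D / (0.0087 · g^-0.18)]^(1/0.31).
g^-0.18 = 0.25^-0.18 = 1.283
D / (0.0087 × 1.283) = 154 / (0.01116) = 1.380 × 10^4
E = (1.380 × 10^4)^3.2258 = 2.262 × 10^13 J

E ≈ 2.26 × 10^13 J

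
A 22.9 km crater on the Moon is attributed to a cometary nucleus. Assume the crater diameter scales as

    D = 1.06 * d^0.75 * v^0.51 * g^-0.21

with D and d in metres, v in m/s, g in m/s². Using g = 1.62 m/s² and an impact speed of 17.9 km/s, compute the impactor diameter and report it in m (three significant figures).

d ≈ 883 m

Rearranging for d: d = [D / (1.06 · 17900^0.51 · 1.62^-0.21)]^(1/0.75).
D = 22900 m.
17900^0.51 = 147.6
1.62^-0.21 = 0.9037
Denominator = 1.06 × 147.6 × 0.9037 = 141.4
D / 141.4 = 22900 / 141.4 = 162.0
d = 162.0^(1/0.75) = 162.0^1.3333 = 883.0 m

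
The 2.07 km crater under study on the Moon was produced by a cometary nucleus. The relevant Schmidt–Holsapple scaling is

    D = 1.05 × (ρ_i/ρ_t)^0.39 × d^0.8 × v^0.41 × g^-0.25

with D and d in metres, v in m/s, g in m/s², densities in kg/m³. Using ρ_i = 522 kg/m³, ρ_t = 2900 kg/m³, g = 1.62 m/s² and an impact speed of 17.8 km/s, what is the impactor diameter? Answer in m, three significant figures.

Rearranging for d: d = [D / (1.05 · (522/2900)^0.39 · 17800^0.41 · 1.62^-0.25)]^(1/0.8).
D = 2070 m.
(522/2900)^0.39 = 0.5123
17800^0.41 = 55.29
1.62^-0.25 = 0.8864
Denominator = 1.05 × 0.5123 × 55.29 × 0.8864 = 26.36
D / 26.36 = 2070 / 26.36 = 78.53
d = 78.53^(1/0.8) = 78.53^1.25 = 233.8 m

d ≈ 234 m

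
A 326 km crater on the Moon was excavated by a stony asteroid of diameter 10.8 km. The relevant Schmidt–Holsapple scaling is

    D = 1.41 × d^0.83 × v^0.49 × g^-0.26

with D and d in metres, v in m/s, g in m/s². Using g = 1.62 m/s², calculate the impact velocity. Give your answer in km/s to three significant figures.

Rearranging for v: v = [D / (1.41 · 10800^0.83 · 1.62^-0.26)]^(1/0.49).
D = 326000 m.
10800^0.83 = 2227
1.62^-0.26 = 0.8821
Denominator = 1.41 × 2227 × 0.8821 = 2770
D / 2770 = 326000 / 2770 = 117.7
v = 117.7^(1/0.49) = 117.7^2.0408 = 16828 m/s

v ≈ 16.8 km/s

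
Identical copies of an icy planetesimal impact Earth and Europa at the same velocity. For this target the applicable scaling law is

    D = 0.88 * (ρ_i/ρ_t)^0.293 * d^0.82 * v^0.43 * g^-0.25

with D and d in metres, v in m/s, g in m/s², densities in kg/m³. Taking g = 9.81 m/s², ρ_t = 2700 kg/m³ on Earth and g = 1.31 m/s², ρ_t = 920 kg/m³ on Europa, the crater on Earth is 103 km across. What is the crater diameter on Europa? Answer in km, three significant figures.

The impactor-only factors (d, v, ρ_i) cancel in the ratio, leaving D_Europa/D_Earth = (g_Europa/g_Earth)^-0.25 · (ρ_t,Earth/ρ_t,Europa)^0.293.
(1.31/9.81)^-0.25 = 0.1335^-0.25 = 1.654
(2700/920)^0.293 = 2.935^0.293 = 1.371
Ratio = 1.654 × 1.371 = 2.268
D_Europa = 2.268 × 103 km = 234 km

D ≈ 234 km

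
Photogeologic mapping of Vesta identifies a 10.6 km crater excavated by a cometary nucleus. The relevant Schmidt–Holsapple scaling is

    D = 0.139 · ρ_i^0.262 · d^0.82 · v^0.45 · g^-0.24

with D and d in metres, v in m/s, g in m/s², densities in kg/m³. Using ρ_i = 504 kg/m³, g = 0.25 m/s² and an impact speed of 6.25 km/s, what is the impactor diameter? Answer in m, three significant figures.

d ≈ 678 m

Rearranging for d: d = [D / (0.139 · 504^0.262 · 6250^0.45 · 0.25^-0.24)]^(1/0.82).
D = 10600 m.
504^0.262 = 5.105
6250^0.45 = 51.07
0.25^-0.24 = 1.395
Denominator = 0.139 × 5.105 × 51.07 × 1.395 = 50.55
D / 50.55 = 10600 / 50.55 = 209.7
d = 209.7^(1/0.82) = 209.7^1.2195 = 677.9 m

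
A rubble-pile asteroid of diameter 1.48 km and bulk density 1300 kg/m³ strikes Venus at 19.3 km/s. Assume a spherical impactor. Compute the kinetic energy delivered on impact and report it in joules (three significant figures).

E ≈ 4.11 × 10^20 J

d = 1480 m; v = 19300 m/s.
Mass m = (π/6) ρ d³ = (π/6) × 1300 × (1480)³ = 2.207 × 10^12 kg
E = ½ m v² = 0.5 × 2.207 × 10^12 × (19300)² = 4.110 × 10^20 J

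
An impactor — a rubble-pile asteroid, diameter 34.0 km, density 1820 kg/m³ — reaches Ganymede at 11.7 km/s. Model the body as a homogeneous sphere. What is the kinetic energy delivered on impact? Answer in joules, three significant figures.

d = 34000 m; v = 11700 m/s.
Mass m = (π/6) ρ d³ = (π/6) × 1820 × (34000)³ = 3.745 × 10^16 kg
E = ½ m v² = 0.5 × 3.745 × 10^16 × (11700)² = 2.563 × 10^24 J

E ≈ 2.56 × 10^24 J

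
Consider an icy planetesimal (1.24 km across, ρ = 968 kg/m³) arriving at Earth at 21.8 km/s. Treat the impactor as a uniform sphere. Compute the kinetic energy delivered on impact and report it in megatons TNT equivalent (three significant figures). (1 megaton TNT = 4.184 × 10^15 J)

E ≈ 54900 Mt TNT

d = 1240 m; v = 21800 m/s.
Mass m = (π/6) ρ d³ = (π/6) × 968 × (1240)³ = 9.664 × 10^11 kg
E = ½ m v² = 0.5 × 9.664 × 10^11 × (21800)² = 2.296 × 10^20 J
   = 2.296 × 10^20 / 4.184×10^15 = 54876 Mt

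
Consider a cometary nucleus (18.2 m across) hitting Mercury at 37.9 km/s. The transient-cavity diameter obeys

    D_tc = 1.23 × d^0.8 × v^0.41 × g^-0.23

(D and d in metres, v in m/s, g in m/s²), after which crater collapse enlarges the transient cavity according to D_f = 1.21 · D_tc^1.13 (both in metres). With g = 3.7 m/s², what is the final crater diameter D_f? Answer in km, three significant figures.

D_f ≈ 1.98 km

v = 37900 m/s.
d^0.8 = 18.2^0.8 = 10.19
v^0.41 = 37900^0.41 = 75.38
g^-0.23 = 3.7^-0.23 = 0.7401
D_tc = 1.23 × 10.19 × 75.38 × 0.7401 = 699.2 m
D_f = 1.21 × (699.2)^1.13 = 1982 m
     = 1.982 km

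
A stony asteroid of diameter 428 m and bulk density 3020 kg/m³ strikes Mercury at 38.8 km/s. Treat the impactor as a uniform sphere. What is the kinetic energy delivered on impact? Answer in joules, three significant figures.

v = 38800 m/s.
Mass m = (π/6) ρ d³ = (π/6) × 3020 × (428)³ = 1.240 × 10^11 kg
E = ½ m v² = 0.5 × 1.240 × 10^11 × (38800)² = 9.334 × 10^19 J

E ≈ 9.33 × 10^19 J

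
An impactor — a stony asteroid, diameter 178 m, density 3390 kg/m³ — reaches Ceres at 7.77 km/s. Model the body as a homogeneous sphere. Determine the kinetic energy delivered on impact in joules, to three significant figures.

v = 7770 m/s.
Mass m = (π/6) ρ d³ = (π/6) × 3390 × (178)³ = 1.001 × 10^10 kg
E = ½ m v² = 0.5 × 1.001 × 10^10 × (7770)² = 3.022 × 10^17 J

E ≈ 3.02 × 10^17 J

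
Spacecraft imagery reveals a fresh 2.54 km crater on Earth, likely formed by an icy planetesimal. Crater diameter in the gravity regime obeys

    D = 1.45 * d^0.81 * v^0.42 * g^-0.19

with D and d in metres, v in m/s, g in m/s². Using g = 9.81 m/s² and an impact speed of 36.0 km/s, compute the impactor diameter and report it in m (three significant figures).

Rearranging for d: d = [D / (1.45 · 36000^0.42 · 9.81^-0.19)]^(1/0.81).
D = 2540 m.
36000^0.42 = 81.97
9.81^-0.19 = 0.6480
Denominator = 1.45 × 81.97 × 0.6480 = 77.02
D / 77.02 = 2540 / 77.02 = 32.98
d = 32.98^(1/0.81) = 32.98^1.2346 = 74.89 m

d ≈ 74.9 m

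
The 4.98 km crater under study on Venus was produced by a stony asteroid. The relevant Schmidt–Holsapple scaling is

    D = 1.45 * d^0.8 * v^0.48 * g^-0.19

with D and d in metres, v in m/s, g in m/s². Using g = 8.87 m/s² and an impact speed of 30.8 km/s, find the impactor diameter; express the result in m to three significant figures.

Rearranging for d: d = [D / (1.45 · 30800^0.48 · 8.87^-0.19)]^(1/0.8).
D = 4980 m.
30800^0.48 = 142.7
8.87^-0.19 = 0.6605
Denominator = 1.45 × 142.7 × 0.6605 = 136.7
D / 136.7 = 4980 / 136.7 = 36.43
d = 36.43^(1/0.8) = 36.43^1.25 = 89.50 m

d ≈ 89.5 m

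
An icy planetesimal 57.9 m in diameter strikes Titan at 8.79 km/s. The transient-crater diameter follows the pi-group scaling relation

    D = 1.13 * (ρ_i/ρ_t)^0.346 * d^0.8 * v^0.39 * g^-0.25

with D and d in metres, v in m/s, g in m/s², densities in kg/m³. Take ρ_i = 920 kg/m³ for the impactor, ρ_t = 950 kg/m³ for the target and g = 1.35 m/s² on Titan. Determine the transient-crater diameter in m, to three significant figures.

In SI units: v = 8790 m/s.
(ρ_i/ρ_t)^0.346 = (920/950)^0.346 = 0.9890
d^0.8 = 57.9^0.8 = 25.71
v^0.39 = 8790^0.39 = 34.53
g^-0.25 = 1.35^-0.25 = 0.9277
D = 1.13 × 0.9890 × 25.71 × 34.53 × 0.9277 = 920.4 m

D ≈ 920 m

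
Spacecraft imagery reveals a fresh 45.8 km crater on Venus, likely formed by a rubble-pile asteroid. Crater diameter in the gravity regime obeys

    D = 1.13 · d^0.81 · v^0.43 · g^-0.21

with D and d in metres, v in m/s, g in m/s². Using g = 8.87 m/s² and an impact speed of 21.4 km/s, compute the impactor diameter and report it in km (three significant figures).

Rearranging for d: d = [D / (1.13 · 21400^0.43 · 8.87^-0.21)]^(1/0.81).
D = 45800 m.
21400^0.43 = 72.79
8.87^-0.21 = 0.6323
Denominator = 1.13 × 72.79 × 0.6323 = 52.01
D / 52.01 = 45800 / 52.01 = 880.6
d = 880.6^(1/0.81) = 880.6^1.2346 = 4321 m

d ≈ 4.32 km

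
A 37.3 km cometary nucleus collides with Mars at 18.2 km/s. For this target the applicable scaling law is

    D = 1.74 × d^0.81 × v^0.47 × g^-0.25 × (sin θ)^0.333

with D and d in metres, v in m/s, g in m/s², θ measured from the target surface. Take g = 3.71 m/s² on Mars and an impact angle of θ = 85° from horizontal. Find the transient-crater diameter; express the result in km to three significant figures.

D ≈ 635 km

In SI units: d = 37300 m, v = 18200 m/s.
d^0.81 = 37300^0.81 = 5048
v^0.47 = 18200^0.47 = 100.5
g^-0.25 = 3.71^-0.25 = 0.7205
(sin 85°)^0.333 = 0.9962^0.333 = 0.9987
D = 1.74 × 5048 × 100.5 × 0.7205 × 0.9987 = 6.352 × 10^5 m
   = 635.2 km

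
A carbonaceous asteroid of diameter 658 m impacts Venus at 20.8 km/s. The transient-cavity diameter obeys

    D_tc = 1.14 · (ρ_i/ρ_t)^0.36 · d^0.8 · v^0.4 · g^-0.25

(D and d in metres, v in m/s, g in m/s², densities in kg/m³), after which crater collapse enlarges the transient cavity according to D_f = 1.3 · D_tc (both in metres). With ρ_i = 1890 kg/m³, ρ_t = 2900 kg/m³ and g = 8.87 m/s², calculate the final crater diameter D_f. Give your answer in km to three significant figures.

D_f ≈ 7.06 km

v = 20800 m/s.
(ρ_i/ρ_t)^0.36 = (1890/2900)^0.36 = 0.8572
d^0.8 = 658^0.8 = 179.7
v^0.4 = 20800^0.4 = 53.36
g^-0.25 = 8.87^-0.25 = 0.5795
D_tc = 1.14 × 0.8572 × 179.7 × 53.36 × 0.5795 = 5430 m
D_f = 1.3 × 5430 = 7059 m
     = 7.059 km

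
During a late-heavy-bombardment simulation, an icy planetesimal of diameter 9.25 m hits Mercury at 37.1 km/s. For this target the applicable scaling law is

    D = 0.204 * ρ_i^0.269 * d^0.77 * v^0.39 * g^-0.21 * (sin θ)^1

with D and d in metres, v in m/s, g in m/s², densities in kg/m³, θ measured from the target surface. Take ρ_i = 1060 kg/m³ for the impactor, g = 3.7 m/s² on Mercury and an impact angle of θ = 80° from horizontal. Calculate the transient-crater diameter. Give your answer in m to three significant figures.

In SI units: v = 37100 m/s.
ρ_i^0.269 = 1060^0.269 = 6.513
d^0.77 = 9.25^0.77 = 5.545
v^0.39 = 37100^0.39 = 60.54
g^-0.21 = 3.7^-0.21 = 0.7598
(sin 80°)^1 = 0.9848^1 = 0.9848
D = 0.204 × 6.513 × 5.545 × 60.54 × 0.7598 × 0.9848 = 333.7 m

D ≈ 334 m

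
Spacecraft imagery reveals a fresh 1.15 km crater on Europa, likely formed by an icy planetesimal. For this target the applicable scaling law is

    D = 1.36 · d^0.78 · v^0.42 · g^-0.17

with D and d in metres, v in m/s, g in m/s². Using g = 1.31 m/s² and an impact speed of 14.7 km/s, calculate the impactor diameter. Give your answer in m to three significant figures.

Rearranging for d: d = [D / (1.36 · 14700^0.42 · 1.31^-0.17)]^(1/0.78).
D = 1150 m.
14700^0.42 = 56.27
1.31^-0.17 = 0.9551
Denominator = 1.36 × 56.27 × 0.9551 = 73.09
D / 73.09 = 1150 / 73.09 = 15.73
d = 15.73^(1/0.78) = 15.73^1.2821 = 34.22 m

d ≈ 34.2 m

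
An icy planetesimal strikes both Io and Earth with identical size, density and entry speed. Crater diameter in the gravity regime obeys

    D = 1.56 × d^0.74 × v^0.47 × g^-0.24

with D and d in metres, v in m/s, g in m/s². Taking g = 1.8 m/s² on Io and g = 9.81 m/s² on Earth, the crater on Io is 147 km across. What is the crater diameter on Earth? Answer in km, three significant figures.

D ≈ 97.9 km

All impactor-dependent factors cancel in the ratio, leaving D_Earth/D_Io = (g_Earth/g_Io)^-0.24.
(9.81/1.8)^-0.24 = 5.450^-0.24 = 0.6657
D_Earth = 0.6657 × 147 km = 97.9 km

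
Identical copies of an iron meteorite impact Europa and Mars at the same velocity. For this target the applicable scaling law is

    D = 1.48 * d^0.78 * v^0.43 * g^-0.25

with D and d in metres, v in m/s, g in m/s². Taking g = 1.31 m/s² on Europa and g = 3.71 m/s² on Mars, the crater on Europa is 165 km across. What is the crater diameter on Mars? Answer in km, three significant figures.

D ≈ 127 km

All impactor-dependent factors cancel in the ratio, leaving D_Mars/D_Europa = (g_Mars/g_Europa)^-0.25.
(3.71/1.31)^-0.25 = 2.832^-0.25 = 0.7709
D_Mars = 0.7709 × 165 km = 127 km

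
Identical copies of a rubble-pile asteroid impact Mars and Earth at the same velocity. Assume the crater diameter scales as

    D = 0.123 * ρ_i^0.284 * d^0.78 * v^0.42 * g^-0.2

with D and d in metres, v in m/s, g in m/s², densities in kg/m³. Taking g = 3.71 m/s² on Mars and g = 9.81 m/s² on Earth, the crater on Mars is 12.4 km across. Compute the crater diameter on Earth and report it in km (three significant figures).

All impactor-dependent factors cancel in the ratio, leaving D_Earth/D_Mars = (g_Earth/g_Mars)^-0.2.
(9.81/3.71)^-0.2 = 2.644^-0.2 = 0.8233
D_Earth = 0.8233 × 12.4 km = 10.2 km

D ≈ 10.2 km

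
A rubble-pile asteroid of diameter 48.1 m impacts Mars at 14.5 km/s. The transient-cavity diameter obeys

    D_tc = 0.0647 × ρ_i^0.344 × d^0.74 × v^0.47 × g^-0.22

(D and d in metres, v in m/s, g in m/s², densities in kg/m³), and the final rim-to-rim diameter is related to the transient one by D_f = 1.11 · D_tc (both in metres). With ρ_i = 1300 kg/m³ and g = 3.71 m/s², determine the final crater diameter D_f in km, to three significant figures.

v = 14500 m/s.
ρ_i^0.344 = 1300^0.344 = 11.78
d^0.74 = 48.1^0.74 = 17.57
v^0.47 = 14500^0.47 = 90.33
g^-0.22 = 3.71^-0.22 = 0.7494
D_tc = 0.0647 × 11.78 × 17.57 × 90.33 × 0.7494 = 906.5 m
D_f = 1.11 × 906.5 = 1006 m
     = 1.006 km

D_f ≈ 1.01 km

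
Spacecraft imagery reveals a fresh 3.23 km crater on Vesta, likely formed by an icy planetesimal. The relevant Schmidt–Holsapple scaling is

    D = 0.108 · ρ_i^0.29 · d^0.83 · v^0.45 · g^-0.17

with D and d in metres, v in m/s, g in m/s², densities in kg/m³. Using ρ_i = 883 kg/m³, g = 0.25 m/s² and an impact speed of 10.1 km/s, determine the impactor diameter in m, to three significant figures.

Rearranging for d: d = [D / (0.108 · 883^0.29 · 10100^0.45 · 0.25^-0.17)]^(1/0.83).
D = 3230 m.
883^0.29 = 7.150
10100^0.45 = 63.38
0.25^-0.17 = 1.266
Denominator = 0.108 × 7.150 × 63.38 × 1.266 = 61.96
D / 61.96 = 3230 / 61.96 = 52.13
d = 52.13^(1/0.83) = 52.13^1.2048 = 117.2 m

d ≈ 117 m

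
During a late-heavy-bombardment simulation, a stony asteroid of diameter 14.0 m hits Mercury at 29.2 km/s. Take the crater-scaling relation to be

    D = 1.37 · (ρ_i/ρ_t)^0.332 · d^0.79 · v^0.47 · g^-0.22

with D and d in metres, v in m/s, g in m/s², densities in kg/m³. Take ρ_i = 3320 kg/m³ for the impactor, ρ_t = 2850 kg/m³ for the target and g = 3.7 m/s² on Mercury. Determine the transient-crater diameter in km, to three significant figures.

In SI units: v = 29200 m/s.
(ρ_i/ρ_t)^0.332 = (3320/2850)^0.332 = 1.052
d^0.79 = 14^0.79 = 8.043
v^0.47 = 29200^0.47 = 125.5
g^-0.22 = 3.7^-0.22 = 0.7499
D = 1.37 × 1.052 × 8.043 × 125.5 × 0.7499 = 1091 m
   = 1.091 km

D ≈ 1.09 km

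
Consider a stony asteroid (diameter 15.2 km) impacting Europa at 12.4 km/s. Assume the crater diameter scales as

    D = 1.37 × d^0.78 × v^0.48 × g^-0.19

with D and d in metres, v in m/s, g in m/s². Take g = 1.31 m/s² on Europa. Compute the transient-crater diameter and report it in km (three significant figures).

In SI units: d = 15200 m, v = 12400 m/s.
d^0.78 = 15200^0.78 = 1827
v^0.48 = 12400^0.48 = 92.22
g^-0.19 = 1.31^-0.19 = 0.9500
D = 1.37 × 1827 × 92.22 × 0.9500 = 2.193 × 10^5 m
   = 219.3 km

D ≈ 219 km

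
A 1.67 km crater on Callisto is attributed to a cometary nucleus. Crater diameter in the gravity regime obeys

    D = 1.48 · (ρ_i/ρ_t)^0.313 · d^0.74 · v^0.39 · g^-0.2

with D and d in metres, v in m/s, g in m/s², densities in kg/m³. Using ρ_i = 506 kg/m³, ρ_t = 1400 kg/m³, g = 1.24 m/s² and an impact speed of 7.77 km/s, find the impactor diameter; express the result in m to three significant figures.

Rearranging for d: d = [D / (1.48 · (506/1400)^0.313 · 7770^0.39 · 1.24^-0.2)]^(1/0.74).
D = 1670 m.
(506/1400)^0.313 = 0.7272
7770^0.39 = 32.91
1.24^-0.2 = 0.9579
Denominator = 1.48 × 0.7272 × 32.91 × 0.9579 = 33.93
D / 33.93 = 1670 / 33.93 = 49.22
d = 49.22^(1/0.74) = 49.22^1.3514 = 193.5 m

d ≈ 194 m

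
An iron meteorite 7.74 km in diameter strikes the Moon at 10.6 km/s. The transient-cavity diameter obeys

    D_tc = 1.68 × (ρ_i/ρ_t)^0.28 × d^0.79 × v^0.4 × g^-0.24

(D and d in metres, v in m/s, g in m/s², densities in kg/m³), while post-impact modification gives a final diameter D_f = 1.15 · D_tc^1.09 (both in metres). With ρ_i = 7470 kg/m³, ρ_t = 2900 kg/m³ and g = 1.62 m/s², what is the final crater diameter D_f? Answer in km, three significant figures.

In SI: d = 7740 m, v = 10600 m/s.
(ρ_i/ρ_t)^0.28 = (7470/2900)^0.28 = 1.303
d^0.79 = 7740^0.79 = 1181
v^0.4 = 10600^0.4 = 40.75
g^-0.24 = 1.62^-0.24 = 0.8907
D_tc = 1.68 × 1.303 × 1181 × 40.75 × 0.8907 = 93830 m
D_f = 1.15 × (93830)^1.09 = 3.024 × 10^5 m
     = 302.4 km

D_f ≈ 302 km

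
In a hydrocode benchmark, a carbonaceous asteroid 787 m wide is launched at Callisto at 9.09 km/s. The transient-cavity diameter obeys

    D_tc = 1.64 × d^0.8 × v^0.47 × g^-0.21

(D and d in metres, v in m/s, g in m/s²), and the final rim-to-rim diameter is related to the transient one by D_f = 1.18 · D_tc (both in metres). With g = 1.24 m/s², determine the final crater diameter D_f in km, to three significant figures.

D_f ≈ 27.8 km

v = 9090 m/s.
d^0.8 = 787^0.8 = 207.4
v^0.47 = 9090^0.47 = 72.53
g^-0.21 = 1.24^-0.21 = 0.9558
D_tc = 1.64 × 207.4 × 72.53 × 0.9558 = 23580 m
D_f = 1.18 × 23580 = 27824 m
     = 27.82 km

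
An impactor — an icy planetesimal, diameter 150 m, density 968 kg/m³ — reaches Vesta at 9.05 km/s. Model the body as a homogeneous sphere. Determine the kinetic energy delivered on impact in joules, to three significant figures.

v = 9050 m/s.
Mass m = (π/6) ρ d³ = (π/6) × 968 × (150)³ = 1.711 × 10^9 kg
E = ½ m v² = 0.5 × 1.711 × 10^9 × (9050)² = 7.007 × 10^16 J

E ≈ 7.01 × 10^16 J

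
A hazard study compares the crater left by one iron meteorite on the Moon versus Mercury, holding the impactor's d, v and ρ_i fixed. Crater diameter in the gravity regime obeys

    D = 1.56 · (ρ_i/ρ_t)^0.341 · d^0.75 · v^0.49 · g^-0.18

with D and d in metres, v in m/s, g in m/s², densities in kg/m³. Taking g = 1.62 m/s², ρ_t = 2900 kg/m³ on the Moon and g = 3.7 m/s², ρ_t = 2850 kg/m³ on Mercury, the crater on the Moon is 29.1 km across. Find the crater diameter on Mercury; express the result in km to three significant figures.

The impactor-only factors (d, v, ρ_i) cancel in the ratio, leaving D_Mercury/D_Moon = (g_Mercury/g_Moon)^-0.18 · (ρ_t,Moon/ρ_t,Mercury)^0.341.
(3.7/1.62)^-0.18 = 2.284^-0.18 = 0.8619
(2900/2850)^0.341 = 1.018^0.341 = 1.006
Ratio = 0.8619 × 1.006 = 0.8671
D_Mercury = 0.8671 × 29.1 km = 25.2 km

D ≈ 25.2 km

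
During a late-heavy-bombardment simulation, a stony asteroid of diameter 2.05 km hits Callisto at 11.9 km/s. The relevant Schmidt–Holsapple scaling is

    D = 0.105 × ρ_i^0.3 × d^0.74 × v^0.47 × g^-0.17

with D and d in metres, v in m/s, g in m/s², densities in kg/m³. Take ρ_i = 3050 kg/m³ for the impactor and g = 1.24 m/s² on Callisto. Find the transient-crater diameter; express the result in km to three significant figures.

In SI units: d = 2050 m, v = 11900 m/s.
ρ_i^0.3 = 3050^0.3 = 11.10
d^0.74 = 2050^0.74 = 282.3
v^0.47 = 11900^0.47 = 82.32
g^-0.17 = 1.24^-0.17 = 0.9641
D = 0.105 × 11.10 × 282.3 × 82.32 × 0.9641 = 26113 m
   = 26.11 km

D ≈ 26.1 km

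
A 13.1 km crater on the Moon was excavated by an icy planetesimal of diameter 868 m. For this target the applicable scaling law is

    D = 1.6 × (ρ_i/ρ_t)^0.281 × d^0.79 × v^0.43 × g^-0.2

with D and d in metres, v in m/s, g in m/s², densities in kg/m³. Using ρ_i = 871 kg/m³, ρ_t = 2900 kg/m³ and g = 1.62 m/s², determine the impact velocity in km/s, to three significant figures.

Rearranging for v: v = [D / (1.6 · (871/2900)^0.281 · 868^0.79 · 1.62^-0.2)]^(1/0.43).
D = 13100 m.
(871/2900)^0.281 = 0.7132
868^0.79 = 209.6
1.62^-0.2 = 0.9080
Denominator = 1.6 × 0.7132 × 209.6 × 0.9080 = 217.2
D / 217.2 = 13100 / 217.2 = 60.31
v = 60.31^(1/0.43) = 60.31^2.3256 = 13819 m/s

v ≈ 13.8 km/s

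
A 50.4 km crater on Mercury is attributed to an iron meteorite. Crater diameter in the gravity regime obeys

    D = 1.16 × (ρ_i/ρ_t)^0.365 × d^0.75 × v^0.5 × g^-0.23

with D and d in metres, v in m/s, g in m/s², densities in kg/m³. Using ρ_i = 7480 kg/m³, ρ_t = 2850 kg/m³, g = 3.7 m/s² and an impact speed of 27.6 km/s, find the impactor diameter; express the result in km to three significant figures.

d ≈ 1.56 km

Rearranging for d: d = [D / (1.16 · (7480/2850)^0.365 · 27600^0.5 · 3.7^-0.23)]^(1/0.75).
D = 50400 m.
(7480/2850)^0.365 = 1.422
27600^0.5 = 166.1
3.7^-0.23 = 0.7401
Denominator = 1.16 × 1.422 × 166.1 × 0.7401 = 202.8
D / 202.8 = 50400 / 202.8 = 248.5
d = 248.5^(1/0.75) = 248.5^1.3333 = 1562 m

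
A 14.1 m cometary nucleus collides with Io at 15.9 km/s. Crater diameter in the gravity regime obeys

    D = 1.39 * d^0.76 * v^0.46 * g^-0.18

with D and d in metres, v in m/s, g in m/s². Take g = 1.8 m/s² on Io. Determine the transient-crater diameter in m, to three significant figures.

D ≈ 800 m

In SI units: v = 15900 m/s.
d^0.76 = 14.1^0.76 = 7.471
v^0.46 = 15900^0.46 = 85.63
g^-0.18 = 1.8^-0.18 = 0.8996
D = 1.39 × 7.471 × 85.63 × 0.8996 = 800.0 m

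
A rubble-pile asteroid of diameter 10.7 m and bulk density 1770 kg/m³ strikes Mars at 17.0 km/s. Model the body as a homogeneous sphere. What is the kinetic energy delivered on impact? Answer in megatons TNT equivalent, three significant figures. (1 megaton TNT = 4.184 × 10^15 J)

v = 17000 m/s.
Mass m = (π/6) ρ d³ = (π/6) × 1770 × (10.7)³ = 1.135 × 10^6 kg
E = ½ m v² = 0.5 × 1.135 × 10^6 × (17000)² = 1.640 × 10^14 J
   = 1.640 × 10^14 / 4.184×10^15 = 0.03920 Mt

E ≈ 0.0392 Mt TNT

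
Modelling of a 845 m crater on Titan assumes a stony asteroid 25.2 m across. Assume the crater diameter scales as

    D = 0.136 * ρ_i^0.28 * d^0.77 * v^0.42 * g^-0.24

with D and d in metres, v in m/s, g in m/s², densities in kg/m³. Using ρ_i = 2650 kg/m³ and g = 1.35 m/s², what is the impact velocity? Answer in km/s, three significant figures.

v ≈ 18.0 km/s

Rearranging for v: v = [D / (0.136 · 2650^0.28 · 25.2^0.77 · 1.35^-0.24)]^(1/0.42).
2650^0.28 = 9.089
25.2^0.77 = 12.00
1.35^-0.24 = 0.9305
Denominator = 0.136 × 9.089 × 12.00 × 0.9305 = 13.80
D / 13.80 = 845 / 13.80 = 61.23
v = 61.23^(1/0.42) = 61.23^2.381 = 17979 m/s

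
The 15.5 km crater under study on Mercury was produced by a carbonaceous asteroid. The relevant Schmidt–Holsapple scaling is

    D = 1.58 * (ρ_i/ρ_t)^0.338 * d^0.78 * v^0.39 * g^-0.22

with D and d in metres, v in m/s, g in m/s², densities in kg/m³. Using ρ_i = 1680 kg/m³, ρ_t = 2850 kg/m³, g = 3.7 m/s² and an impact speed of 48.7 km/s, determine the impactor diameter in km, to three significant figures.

d ≈ 1.08 km

Rearranging for d: d = [D / (1.58 · (1680/2850)^0.338 · 48700^0.39 · 3.7^-0.22)]^(1/0.78).
D = 15500 m.
(1680/2850)^0.338 = 0.8364
48700^0.39 = 67.32
3.7^-0.22 = 0.7499
Denominator = 1.58 × 0.8364 × 67.32 × 0.7499 = 66.71
D / 66.71 = 15500 / 66.71 = 232.3
d = 232.3^(1/0.78) = 232.3^1.2821 = 1080 m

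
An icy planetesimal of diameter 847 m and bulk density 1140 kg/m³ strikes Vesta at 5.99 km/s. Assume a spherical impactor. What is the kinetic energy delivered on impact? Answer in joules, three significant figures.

E ≈ 6.51 × 10^18 J

v = 5990 m/s.
Mass m = (π/6) ρ d³ = (π/6) × 1140 × (847)³ = 3.627 × 10^11 kg
E = ½ m v² = 0.5 × 3.627 × 10^11 × (5990)² = 6.507 × 10^18 J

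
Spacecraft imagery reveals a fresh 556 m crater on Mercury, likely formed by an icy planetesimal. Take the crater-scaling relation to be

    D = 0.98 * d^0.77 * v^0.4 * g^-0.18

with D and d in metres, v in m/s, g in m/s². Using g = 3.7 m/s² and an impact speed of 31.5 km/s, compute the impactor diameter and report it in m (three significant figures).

Rearranging for d: d = [D / (0.98 · 31500^0.4 · 3.7^-0.18)]^(1/0.77).
31500^0.4 = 63.00
3.7^-0.18 = 0.7902
Denominator = 0.98 × 63.00 × 0.7902 = 48.79
D / 48.79 = 556 / 48.79 = 11.40
d = 11.40^(1/0.77) = 11.40^1.2987 = 23.58 m

d ≈ 23.6 m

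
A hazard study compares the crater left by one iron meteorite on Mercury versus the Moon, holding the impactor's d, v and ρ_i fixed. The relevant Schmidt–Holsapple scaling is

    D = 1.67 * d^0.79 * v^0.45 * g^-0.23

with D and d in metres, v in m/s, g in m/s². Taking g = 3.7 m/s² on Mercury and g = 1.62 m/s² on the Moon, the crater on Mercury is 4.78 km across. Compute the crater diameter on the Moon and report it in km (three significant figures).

D ≈ 5.78 km

All impactor-dependent factors cancel in the ratio, leaving D_Moon/D_Mercury = (g_Moon/g_Mercury)^-0.23.
(1.62/3.7)^-0.23 = 0.4378^-0.23 = 1.209
D_Moon = 1.209 × 4.78 km = 5.78 km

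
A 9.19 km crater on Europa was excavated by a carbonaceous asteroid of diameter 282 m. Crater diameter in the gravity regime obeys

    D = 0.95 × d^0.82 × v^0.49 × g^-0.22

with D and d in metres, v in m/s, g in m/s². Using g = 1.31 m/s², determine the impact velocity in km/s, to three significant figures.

Rearranging for v: v = [D / (0.95 · 282^0.82 · 1.31^-0.22)]^(1/0.49).
D = 9190 m.
282^0.82 = 102.1
1.31^-0.22 = 0.9423
Denominator = 0.95 × 102.1 × 0.9423 = 91.40
D / 91.40 = 9190 / 91.40 = 100.5
v = 100.5^(1/0.49) = 100.5^2.0408 = 12190 m/s

v ≈ 12.2 km/s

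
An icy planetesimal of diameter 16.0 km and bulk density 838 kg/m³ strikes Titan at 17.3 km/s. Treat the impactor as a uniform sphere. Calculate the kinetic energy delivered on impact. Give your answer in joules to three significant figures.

d = 16000 m; v = 17300 m/s.
Mass m = (π/6) ρ d³ = (π/6) × 838 × (16000)³ = 1.797 × 10^15 kg
E = ½ m v² = 0.5 × 1.797 × 10^15 × (17300)² = 2.689 × 10^23 J

E ≈ 2.69 × 10^23 J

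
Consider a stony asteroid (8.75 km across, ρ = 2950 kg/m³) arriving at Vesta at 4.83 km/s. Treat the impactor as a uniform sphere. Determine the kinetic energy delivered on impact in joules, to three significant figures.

d = 8750 m; v = 4830 m/s.
Mass m = (π/6) ρ d³ = (π/6) × 2950 × (8750)³ = 1.035 × 10^15 kg
E = ½ m v² = 0.5 × 1.035 × 10^15 × (4830)² = 1.207 × 10^22 J

E ≈ 1.21 × 10^22 J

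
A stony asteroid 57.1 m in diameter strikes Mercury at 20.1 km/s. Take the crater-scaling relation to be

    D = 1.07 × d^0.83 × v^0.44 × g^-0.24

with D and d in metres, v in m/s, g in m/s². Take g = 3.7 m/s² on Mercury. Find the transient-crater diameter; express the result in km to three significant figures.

D ≈ 1.76 km

In SI units: v = 20100 m/s.
d^0.83 = 57.1^0.83 = 28.71
v^0.44 = 20100^0.44 = 78.24
g^-0.24 = 3.7^-0.24 = 0.7305
D = 1.07 × 28.71 × 78.24 × 0.7305 = 1756 m
   = 1.756 km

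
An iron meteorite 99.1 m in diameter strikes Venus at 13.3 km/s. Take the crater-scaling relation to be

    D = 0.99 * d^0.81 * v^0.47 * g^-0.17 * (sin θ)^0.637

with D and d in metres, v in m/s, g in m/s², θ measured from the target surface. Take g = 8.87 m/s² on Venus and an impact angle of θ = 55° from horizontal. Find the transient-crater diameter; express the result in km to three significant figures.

In SI units: v = 13300 m/s.
d^0.81 = 99.1^0.81 = 41.38
v^0.47 = 13300^0.47 = 86.74
g^-0.17 = 8.87^-0.17 = 0.6900
(sin 55°)^0.637 = 0.8192^0.637 = 0.8807
D = 0.99 × 41.38 × 86.74 × 0.6900 × 0.8807 = 2159 m
   = 2.159 km

D ≈ 2.16 km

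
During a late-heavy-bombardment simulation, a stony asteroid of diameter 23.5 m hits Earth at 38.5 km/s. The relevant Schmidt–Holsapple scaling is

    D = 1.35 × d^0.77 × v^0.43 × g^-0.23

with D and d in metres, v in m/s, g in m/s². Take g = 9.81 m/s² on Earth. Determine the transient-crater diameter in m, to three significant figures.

In SI units: v = 38500 m/s.
d^0.77 = 23.5^0.77 = 11.37
v^0.43 = 38500^0.43 = 93.70
g^-0.23 = 9.81^-0.23 = 0.5914
D = 1.35 × 11.37 × 93.70 × 0.5914 = 850.6 m

D ≈ 851 m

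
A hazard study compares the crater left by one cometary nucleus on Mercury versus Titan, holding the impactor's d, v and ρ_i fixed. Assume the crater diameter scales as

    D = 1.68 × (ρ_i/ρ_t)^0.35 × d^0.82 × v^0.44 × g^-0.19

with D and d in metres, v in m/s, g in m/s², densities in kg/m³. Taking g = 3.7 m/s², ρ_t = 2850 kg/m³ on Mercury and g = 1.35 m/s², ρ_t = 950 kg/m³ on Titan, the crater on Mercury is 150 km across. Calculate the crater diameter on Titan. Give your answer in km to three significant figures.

D ≈ 267 km

The impactor-only factors (d, v, ρ_i) cancel in the ratio, leaving D_Titan/D_Mercury = (g_Titan/g_Mercury)^-0.19 · (ρ_t,Mercury/ρ_t,Titan)^0.35.
(1.35/3.7)^-0.19 = 0.3649^-0.19 = 1.211
(2850/950)^0.35 = 3.000^0.35 = 1.469
Ratio = 1.211 × 1.469 = 1.779
D_Titan = 1.779 × 150 km = 267 km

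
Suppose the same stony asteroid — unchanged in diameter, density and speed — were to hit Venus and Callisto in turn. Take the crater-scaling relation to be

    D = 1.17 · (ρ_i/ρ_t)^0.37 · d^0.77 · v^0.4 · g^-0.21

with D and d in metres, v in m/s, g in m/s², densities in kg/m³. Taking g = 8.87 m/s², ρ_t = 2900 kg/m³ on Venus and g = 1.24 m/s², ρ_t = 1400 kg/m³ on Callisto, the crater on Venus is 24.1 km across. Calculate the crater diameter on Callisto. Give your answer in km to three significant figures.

D ≈ 47.7 km

The impactor-only factors (d, v, ρ_i) cancel in the ratio, leaving D_Callisto/D_Venus = (g_Callisto/g_Venus)^-0.21 · (ρ_t,Venus/ρ_t,Callisto)^0.37.
(1.24/8.87)^-0.21 = 0.1398^-0.21 = 1.512
(2900/1400)^0.37 = 2.071^0.37 = 1.309
Ratio = 1.512 × 1.309 = 1.979
D_Callisto = 1.979 × 24.1 km = 47.7 km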